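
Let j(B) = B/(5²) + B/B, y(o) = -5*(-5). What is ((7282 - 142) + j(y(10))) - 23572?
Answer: -16430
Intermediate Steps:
y(o) = 25
j(B) = 1 + B/25 (j(B) = B/25 + 1 = 1 + B/25)
((7282 - 142) + j(y(10))) - 23572 = ((7282 - 142) + (1 + (1/25)*25)) - 23572 = (7140 + (1 + 1)) - 23572 = (7140 + 2) - 23572 = 7142 - 23572 = -16430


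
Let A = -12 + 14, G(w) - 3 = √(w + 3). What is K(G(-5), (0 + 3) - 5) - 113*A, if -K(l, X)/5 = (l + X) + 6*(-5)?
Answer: -81 - 5*I*√2 ≈ -81.0 - 7.0711*I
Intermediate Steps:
G(w) = 3 + √(3 + w) (G(w) = 3 + √(w + 3) = 3 + √(3 + w))
A = 2
K(l, X) = 150 - 5*X - 5*l (K(l, X) = -5*((l + X) + 6*(-5)) = -5*((X + l) - 30) = -5*(-30 + X + l) = 150 - 5*X - 5*l)
K(G(-5), (0 + 3) - 5) - 113*A = (150 - 5*((0 + 3) - 5) - 5*(3 + √(3 - 5))) - 113*2 = (150 - 5*(3 - 5) - 5*(3 + √(-2))) - 226 = (150 - 5*(-2) - 5*(3 + I*√2)) - 226 = (150 + 10 + (-15 - 5*I*√2)) - 226 = (145 - 5*I*√2) - 226 = -81 - 5*I*√2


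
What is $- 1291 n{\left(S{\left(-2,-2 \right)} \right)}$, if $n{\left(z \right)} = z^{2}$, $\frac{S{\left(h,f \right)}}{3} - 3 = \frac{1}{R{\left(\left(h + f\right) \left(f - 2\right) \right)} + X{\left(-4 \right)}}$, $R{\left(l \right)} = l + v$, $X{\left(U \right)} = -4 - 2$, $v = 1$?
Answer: $- \frac{13431564}{121} \approx -1.11 \cdot 10^{5}$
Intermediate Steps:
$X{\left(U \right)} = -6$
$R{\left(l \right)} = 1 + l$ ($R{\left(l \right)} = l + 1 = 1 + l$)
$S{\left(h,f \right)} = 9 + \frac{3}{-5 + \left(-2 + f\right) \left(f + h\right)}$ ($S{\left(h,f \right)} = 9 + \frac{3}{\left(1 + \left(h + f\right) \left(f - 2\right)\right) - 6} = 9 + \frac{3}{\left(1 + \left(f + h\right) \left(-2 + f\right)\right) - 6} = 9 + \frac{3}{\left(1 + \left(-2 + f\right) \left(f + h\right)\right) - 6} = 9 + \frac{3}{-5 + \left(-2 + f\right) \left(f + h\right)}$)
$- 1291 n{\left(S{\left(-2,-2 \right)} \right)} = - 1291 \left(\frac{3 \left(14 - 3 \left(-2\right)^{2} + 6 \left(-2\right) + 6 \left(-2\right) - \left(-6\right) \left(-2\right)\right)}{5 - \left(-2\right)^{2} + 2 \left(-2\right) + 2 \left(-2\right) - \left(-2\right) \left(-2\right)}\right)^{2} = - 1291 \left(\frac{3 \left(14 - 12 - 12 - 12 - 12\right)}{5 - 4 - 4 - 4 - 4}\right)^{2} = - 1291 \left(3 \frac{1}{-11} \left(-34\right)\right)^{2} = - 1291 \left(3 \left(- \frac{1}{11}\right) \left(-34\right)\right)^{2} = - 1291 \left(\frac{102}{11}\right)^{2} = \left(-1291\right) \frac{10404}{121} = - \frac{13431564}{121}$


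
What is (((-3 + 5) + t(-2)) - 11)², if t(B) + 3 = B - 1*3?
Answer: 289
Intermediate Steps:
t(B) = -6 + B (t(B) = -3 + (B - 1*3) = -3 + (B - 3) = -3 + (-3 + B) = -6 + B)
(((-3 + 5) + t(-2)) - 11)² = (((-3 + 5) + (-6 - 2)) - 11)² = ((2 - 8) - 11)² = (-6 - 11)² = (-17)² = 289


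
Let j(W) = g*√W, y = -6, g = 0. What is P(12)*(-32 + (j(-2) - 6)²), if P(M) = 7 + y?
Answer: 4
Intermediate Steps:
j(W) = 0 (j(W) = 0*√W = 0)
P(M) = 1 (P(M) = 7 - 6 = 1)
P(12)*(-32 + (j(-2) - 6)²) = 1*(-32 + (0 - 6)²) = 1*(-32 + (-6)²) = 1*(-32 + 36) = 1*4 = 4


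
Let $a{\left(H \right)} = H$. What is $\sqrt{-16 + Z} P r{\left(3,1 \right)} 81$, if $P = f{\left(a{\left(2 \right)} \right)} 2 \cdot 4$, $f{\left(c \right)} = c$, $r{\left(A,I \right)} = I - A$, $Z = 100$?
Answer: $- 5184 \sqrt{21} \approx -23756.0$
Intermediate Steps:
$P = 16$ ($P = 2 \cdot 2 \cdot 4 = 4 \cdot 4 = 16$)
$\sqrt{-16 + Z} P r{\left(3,1 \right)} 81 = \sqrt{-16 + 100} \cdot 16 \left(1 - 3\right) 81 = \sqrt{84} \cdot 16 \left(1 - 3\right) 81 = 2 \sqrt{21} \cdot 16 \left(-2\right) 81 = 2 \sqrt{21} \left(-32\right) 81 = - 64 \sqrt{21} \cdot 81 = - 5184 \sqrt{21}$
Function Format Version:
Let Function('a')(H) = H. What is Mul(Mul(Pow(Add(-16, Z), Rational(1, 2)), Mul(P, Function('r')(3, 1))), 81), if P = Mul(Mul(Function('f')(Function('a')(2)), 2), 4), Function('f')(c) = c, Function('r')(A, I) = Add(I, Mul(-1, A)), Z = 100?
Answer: Mul(-5184, Pow(21, Rational(1, 2))) ≈ -23756.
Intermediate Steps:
P = 16 (P = Mul(Mul(2, 2), 4) = Mul(4, 4) = 16)
Mul(Mul(Pow(Add(-16, Z), Rational(1, 2)), Mul(P, Function('r')(3, 1))), 81) = Mul(Mul(Pow(Add(-16, 100), Rational(1, 2)), Mul(16, Add(1, Mul(-1, 3)))), 81) = Mul(Mul(Pow(84, Rational(1, 2)), Mul(16, Add(1, -3))), 81) = Mul(Mul(Mul(2, Pow(21, Rational(1, 2))), Mul(16, -2)), 81) = Mul(Mul(Mul(2, Pow(21, Rational(1, 2))), -32), 81) = Mul(Mul(-64, Pow(21, Rational(1, 2))), 81) = Mul(-5184, Pow(21, Rational(1, 2)))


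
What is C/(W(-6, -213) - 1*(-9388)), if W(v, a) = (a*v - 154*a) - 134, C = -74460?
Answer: -37230/21667 ≈ -1.7183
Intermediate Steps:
W(v, a) = -134 - 154*a + a*v (W(v, a) = (-154*a + a*v) - 134 = -134 - 154*a + a*v)
C/(W(-6, -213) - 1*(-9388)) = -74460/((-134 - 154*(-213) - 213*(-6)) - 1*(-9388)) = -74460/((-134 + 32802 + 1278) + 9388) = -74460/(33946 + 9388) = -74460/43334 = -74460*1/43334 = -37230/21667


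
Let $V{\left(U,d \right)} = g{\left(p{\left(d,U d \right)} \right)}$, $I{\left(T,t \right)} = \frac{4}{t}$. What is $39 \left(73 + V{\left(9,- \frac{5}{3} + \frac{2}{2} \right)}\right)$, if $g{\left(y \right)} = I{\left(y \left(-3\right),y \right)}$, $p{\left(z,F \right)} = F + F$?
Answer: $2834$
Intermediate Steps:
$p{\left(z,F \right)} = 2 F$
$g{\left(y \right)} = \frac{4}{y}$
$V{\left(U,d \right)} = \frac{2}{U d}$ ($V{\left(U,d \right)} = \frac{4}{2 U d} = 4 \frac{1}{2 U d} = \frac{2}{U d}$)
$39 \left(73 + V{\left(9,- \frac{5}{3} + \frac{2}{2} \right)}\right) = 39 \left(73 + \frac{2}{9 \left(- \frac{5}{3} + \frac{2}{2}\right)}\right) = 39 \left(73 + 2 \cdot \frac{1}{9} \frac{1}{\left(-5\right) \frac{1}{3} + 2 \cdot \frac{1}{2}}\right) = 39 \left(73 + 2 \cdot \frac{1}{9} \frac{1}{- \frac{5}{3} + 1}\right) = 39 \left(73 + 2 \cdot \frac{1}{9} \frac{1}{- \frac{2}{3}}\right) = 39 \left(73 + 2 \cdot \frac{1}{9} \left(- \frac{3}{2}\right)\right) = 39 \left(73 - \frac{1}{3}\right) = 39 \cdot \frac{218}{3} = 2834$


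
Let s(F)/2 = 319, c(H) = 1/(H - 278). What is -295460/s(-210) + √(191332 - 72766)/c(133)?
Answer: -13430/29 - 435*√13174 ≈ -50392.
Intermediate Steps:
c(H) = 1/(-278 + H)
s(F) = 638 (s(F) = 2*319 = 638)
-295460/s(-210) + √(191332 - 72766)/c(133) = -295460/638 + √(191332 - 72766)/(1/(-278 + 133)) = -295460*1/638 + √118566/(1/(-145)) = -13430/29 + (3*√13174)/(-1/145) = -13430/29 + (3*√13174)*(-145) = -13430/29 - 435*√13174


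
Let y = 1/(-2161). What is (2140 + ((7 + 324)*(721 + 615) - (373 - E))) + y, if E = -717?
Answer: 957897825/2161 ≈ 4.4327e+5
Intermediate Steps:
y = -1/2161 ≈ -0.00046275
(2140 + ((7 + 324)*(721 + 615) - (373 - E))) + y = (2140 + ((7 + 324)*(721 + 615) - (373 - 1*(-717)))) - 1/2161 = (2140 + (331*1336 - (373 + 717))) - 1/2161 = (2140 + (442216 - 1*1090)) - 1/2161 = (2140 + (442216 - 1090)) - 1/2161 = (2140 + 441126) - 1/2161 = 443266 - 1/2161 = 957897825/2161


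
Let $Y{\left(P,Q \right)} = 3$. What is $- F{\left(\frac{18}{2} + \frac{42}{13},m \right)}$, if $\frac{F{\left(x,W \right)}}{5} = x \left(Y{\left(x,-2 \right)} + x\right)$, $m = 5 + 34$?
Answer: $- \frac{157410}{169} \approx -931.42$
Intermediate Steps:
$m = 39$
$F{\left(x,W \right)} = 5 x \left(3 + x\right)$
$- F{\left(\frac{18}{2} + \frac{42}{13},m \right)} = - 5 \left(\frac{18}{2} + \frac{42}{13}\right) \left(3 + \left(\frac{18}{2} + \frac{42}{13}\right)\right) = - 5 \left(18 \cdot \frac{1}{2} + 42 \cdot \frac{1}{13}\right) \left(3 + \left(18 \cdot \frac{1}{2} + 42 \cdot \frac{1}{13}\right)\right) = - 5 \left(9 + \frac{42}{13}\right) \left(3 + \left(9 + \frac{42}{13}\right)\right) = - \frac{5 \cdot 159 \left(3 + \frac{159}{13}\right)}{13} = - \frac{5 \cdot 159 \cdot 198}{13 \cdot 13} = \left(-1\right) \frac{157410}{169} = - \frac{157410}{169}$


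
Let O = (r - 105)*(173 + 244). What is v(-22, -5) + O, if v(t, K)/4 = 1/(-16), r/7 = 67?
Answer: 607151/4 ≈ 1.5179e+5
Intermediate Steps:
r = 469 (r = 7*67 = 469)
v(t, K) = -¼ (v(t, K) = 4/(-16) = 4*(-1/16) = -¼)
O = 151788 (O = (469 - 105)*(173 + 244) = 364*417 = 151788)
v(-22, -5) + O = -¼ + 151788 = 607151/4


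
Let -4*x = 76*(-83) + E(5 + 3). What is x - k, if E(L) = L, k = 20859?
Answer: -19284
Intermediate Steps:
x = 1575 (x = -(76*(-83) + (5 + 3))/4 = -(-6308 + 8)/4 = -¼*(-6300) = 1575)
x - k = 1575 - 1*20859 = 1575 - 20859 = -19284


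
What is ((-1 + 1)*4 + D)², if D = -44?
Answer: 1936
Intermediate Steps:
((-1 + 1)*4 + D)² = ((-1 + 1)*4 - 44)² = (0*4 - 44)² = (0 - 44)² = (-44)² = 1936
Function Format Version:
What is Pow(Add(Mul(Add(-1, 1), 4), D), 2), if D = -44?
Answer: 1936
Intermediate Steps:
Pow(Add(Mul(Add(-1, 1), 4), D), 2) = Pow(Add(Mul(Add(-1, 1), 4), -44), 2) = Pow(Add(Mul(0, 4), -44), 2) = Pow(Add(0, -44), 2) = Pow(-44, 2) = 1936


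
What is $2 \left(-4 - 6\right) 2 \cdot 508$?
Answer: $-20320$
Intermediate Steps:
$2 \left(-4 - 6\right) 2 \cdot 508 = 2 \left(-10\right) 2 \cdot 508 = \left(-20\right) 2 \cdot 508 = \left(-40\right) 508 = -20320$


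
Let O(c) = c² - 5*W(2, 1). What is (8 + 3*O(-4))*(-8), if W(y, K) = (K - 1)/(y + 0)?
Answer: -448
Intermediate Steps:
W(y, K) = (-1 + K)/y
O(c) = c² (O(c) = c² - 5*(-1 + 1)/2 = c² - 5*0/2 = c² - 5*0 = c² + 0 = c²)
(8 + 3*O(-4))*(-8) = (8 + 3*(-4)²)*(-8) = (8 + 3*16)*(-8) = (8 + 48)*(-8) = 56*(-8) = -448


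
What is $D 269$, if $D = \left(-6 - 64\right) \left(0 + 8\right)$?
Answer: $-150640$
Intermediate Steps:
$D = -560$ ($D = \left(-70\right) 8 = -560$)
$D 269 = \left(-560\right) 269 = -150640$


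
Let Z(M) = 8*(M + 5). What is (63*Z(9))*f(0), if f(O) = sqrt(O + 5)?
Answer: 7056*sqrt(5) ≈ 15778.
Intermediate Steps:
Z(M) = 40 + 8*M (Z(M) = 8*(5 + M) = 40 + 8*M)
f(O) = sqrt(5 + O)
(63*Z(9))*f(0) = (63*(40 + 8*9))*sqrt(5 + 0) = (63*(40 + 72))*sqrt(5) = (63*112)*sqrt(5) = 7056*sqrt(5)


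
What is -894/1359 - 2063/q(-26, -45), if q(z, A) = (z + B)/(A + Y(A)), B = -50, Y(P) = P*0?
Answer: -42076903/34428 ≈ -1222.2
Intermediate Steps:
Y(P) = 0
q(z, A) = (-50 + z)/A (q(z, A) = (z - 50)/(A + 0) = (-50 + z)/A)
-894/1359 - 2063/q(-26, -45) = -894/1359 - 2063*(-45/(-50 - 26)) = -894*1/1359 - 2063/((-1/45*(-76))) = -298/453 - 2063/76/45 = -298/453 - 2063*45/76 = -298/453 - 92835/76 = -42076903/34428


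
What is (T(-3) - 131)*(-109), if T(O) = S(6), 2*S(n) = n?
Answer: 13952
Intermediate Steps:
S(n) = n/2
T(O) = 3 (T(O) = (1/2)*6 = 3)
(T(-3) - 131)*(-109) = (3 - 131)*(-109) = -128*(-109) = 13952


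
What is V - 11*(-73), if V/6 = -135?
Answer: -7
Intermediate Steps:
V = -810 (V = 6*(-135) = -810)
V - 11*(-73) = -810 - 11*(-73) = -810 + 803 = -7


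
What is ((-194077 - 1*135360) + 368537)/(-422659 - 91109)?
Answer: -9775/128442 ≈ -0.076104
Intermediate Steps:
((-194077 - 1*135360) + 368537)/(-422659 - 91109) = ((-194077 - 135360) + 368537)/(-513768) = (-329437 + 368537)*(-1/513768) = 39100*(-1/513768) = -9775/128442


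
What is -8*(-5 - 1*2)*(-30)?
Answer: -1680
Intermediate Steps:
-8*(-5 - 1*2)*(-30) = -8*(-5 - 2)*(-30) = -8*(-7)*(-30) = 56*(-30) = -1680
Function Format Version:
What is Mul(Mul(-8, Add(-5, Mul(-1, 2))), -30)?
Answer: -1680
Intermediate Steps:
Mul(Mul(-8, Add(-5, Mul(-1, 2))), -30) = Mul(Mul(-8, Add(-5, -2)), -30) = Mul(Mul(-8, -7), -30) = Mul(56, -30) = -1680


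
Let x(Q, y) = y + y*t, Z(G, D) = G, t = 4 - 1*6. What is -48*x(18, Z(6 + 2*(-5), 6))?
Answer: -192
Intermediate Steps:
t = -2 (t = 4 - 6 = -2)
x(Q, y) = -y (x(Q, y) = y + y*(-2) = y - 2*y = -y)
-48*x(18, Z(6 + 2*(-5), 6)) = -(-48)*(6 + 2*(-5)) = -(-48)*(6 - 10) = -(-48)*(-4) = -48*4 = -192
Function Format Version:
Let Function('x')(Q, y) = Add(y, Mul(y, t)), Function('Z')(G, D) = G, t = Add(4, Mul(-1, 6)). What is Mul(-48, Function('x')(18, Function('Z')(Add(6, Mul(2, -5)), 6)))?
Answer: -192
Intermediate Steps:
t = -2 (t = Add(4, -6) = -2)
Function('x')(Q, y) = Mul(-1, y) (Function('x')(Q, y) = Add(y, Mul(y, -2)) = Add(y, Mul(-2, y)) = Mul(-1, y))
Mul(-48, Function('x')(18, Function('Z')(Add(6, Mul(2, -5)), 6))) = Mul(-48, Mul(-1, Add(6, Mul(2, -5)))) = Mul(-48, Mul(-1, Add(6, -10))) = Mul(-48, Mul(-1, -4)) = Mul(-48, 4) = -192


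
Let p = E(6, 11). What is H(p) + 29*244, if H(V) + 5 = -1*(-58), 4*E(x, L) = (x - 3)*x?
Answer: 7129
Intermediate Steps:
E(x, L) = x*(-3 + x)/4 (E(x, L) = ((x - 3)*x)/4 = ((-3 + x)*x)/4 = (x*(-3 + x))/4 = x*(-3 + x)/4)
p = 9/2 (p = (1/4)*6*(-3 + 6) = (1/4)*6*3 = 9/2 ≈ 4.5000)
H(V) = 53 (H(V) = -5 - 1*(-58) = -5 + 58 = 53)
H(p) + 29*244 = 53 + 29*244 = 53 + 7076 = 7129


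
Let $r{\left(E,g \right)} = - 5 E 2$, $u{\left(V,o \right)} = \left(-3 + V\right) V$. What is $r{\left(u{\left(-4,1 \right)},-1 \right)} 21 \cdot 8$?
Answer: $-47040$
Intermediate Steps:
$u{\left(V,o \right)} = V \left(-3 + V\right)$
$r{\left(E,g \right)} = - 10 E$
$r{\left(u{\left(-4,1 \right)},-1 \right)} 21 \cdot 8 = - 10 \left(- 4 \left(-3 - 4\right)\right) 21 \cdot 8 = - 10 \left(\left(-4\right) \left(-7\right)\right) 21 \cdot 8 = \left(-10\right) 28 \cdot 21 \cdot 8 = \left(-280\right) 21 \cdot 8 = \left(-5880\right) 8 = -47040$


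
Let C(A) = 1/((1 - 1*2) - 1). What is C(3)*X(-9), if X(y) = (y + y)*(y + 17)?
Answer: 72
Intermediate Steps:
X(y) = 2*y*(17 + y) (X(y) = (2*y)*(17 + y) = 2*y*(17 + y))
C(A) = -½ (C(A) = 1/((1 - 2) - 1) = 1/(-1 - 1) = 1/(-2) = -½)
C(3)*X(-9) = -(-9)*(17 - 9) = -(-9)*8 = -½*(-144) = 72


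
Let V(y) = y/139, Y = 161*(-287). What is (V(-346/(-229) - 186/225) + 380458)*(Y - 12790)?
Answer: -53585612658798194/2387325 ≈ -2.2446e+10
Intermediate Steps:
Y = -46207
V(y) = y/139 (V(y) = y*(1/139) = y/139)
(V(-346/(-229) - 186/225) + 380458)*(Y - 12790) = ((-346/(-229) - 186/225)/139 + 380458)*(-46207 - 12790) = ((-346*(-1/229) - 186*1/225)/139 + 380458)*(-58997) = ((346/229 - 62/75)/139 + 380458)*(-58997) = ((1/139)*(11752/17175) + 380458)*(-58997) = (11752/2387325 + 380458)*(-58997) = (908276906602/2387325)*(-58997) = -53585612658798194/2387325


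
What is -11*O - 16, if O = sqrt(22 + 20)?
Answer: -16 - 11*sqrt(42) ≈ -87.288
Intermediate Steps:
O = sqrt(42) ≈ 6.4807
-11*O - 16 = -11*sqrt(42) - 16 = -16 - 11*sqrt(42)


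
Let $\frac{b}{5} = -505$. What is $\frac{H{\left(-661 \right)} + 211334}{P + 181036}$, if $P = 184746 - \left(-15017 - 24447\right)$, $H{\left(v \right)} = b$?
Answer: $\frac{69603}{135082} \approx 0.51526$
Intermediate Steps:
$b = -2525$ ($b = 5 \left(-505\right) = -2525$)
$H{\left(v \right)} = -2525$
$P = 224210$ ($P = 184746 - -39464 = 184746 + 39464 = 224210$)
$\frac{H{\left(-661 \right)} + 211334}{P + 181036} = \frac{-2525 + 211334}{224210 + 181036} = \frac{208809}{405246} = 208809 \cdot \frac{1}{405246} = \frac{69603}{135082}$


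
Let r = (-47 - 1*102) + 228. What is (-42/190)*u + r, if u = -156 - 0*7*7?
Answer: 10781/95 ≈ 113.48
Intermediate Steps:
r = 79 (r = (-47 - 102) + 228 = -149 + 228 = 79)
u = -156 (u = -156 - 0*7 = -156 - 1*0 = -156 + 0 = -156)
(-42/190)*u + r = -42/190*(-156) + 79 = -42*1/190*(-156) + 79 = -21/95*(-156) + 79 = 3276/95 + 79 = 10781/95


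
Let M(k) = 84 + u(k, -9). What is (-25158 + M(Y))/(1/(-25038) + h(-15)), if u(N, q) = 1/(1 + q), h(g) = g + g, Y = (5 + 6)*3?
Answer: 2511223767/3004564 ≈ 835.80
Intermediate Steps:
Y = 33 (Y = 11*3 = 33)
h(g) = 2*g
M(k) = 671/8 (M(k) = 84 + 1/(1 - 9) = 84 + 1/(-8) = 84 - 1/8 = 671/8)
(-25158 + M(Y))/(1/(-25038) + h(-15)) = (-25158 + 671/8)/(1/(-25038) + 2*(-15)) = -200593/(8*(-1/25038 - 30)) = -200593/(8*(-751141/25038)) = -200593/8*(-25038/751141) = 2511223767/3004564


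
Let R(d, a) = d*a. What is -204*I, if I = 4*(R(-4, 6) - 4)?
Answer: 22848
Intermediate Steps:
R(d, a) = a*d
I = -112 (I = 4*(6*(-4) - 4) = 4*(-24 - 4) = 4*(-28) = -112)
-204*I = -204*(-112) = 22848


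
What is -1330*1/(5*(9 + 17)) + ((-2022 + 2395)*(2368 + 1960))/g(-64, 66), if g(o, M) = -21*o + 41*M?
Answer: 10223911/26325 ≈ 388.37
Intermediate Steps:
-1330*1/(5*(9 + 17)) + ((-2022 + 2395)*(2368 + 1960))/g(-64, 66) = -1330*1/(5*(9 + 17)) + ((-2022 + 2395)*(2368 + 1960))/(-21*(-64) + 41*66) = -1330/(26*5) + (373*4328)/(1344 + 2706) = -1330/130 + 1614344/4050 = -1330*1/130 + 1614344*(1/4050) = -133/13 + 807172/2025 = 10223911/26325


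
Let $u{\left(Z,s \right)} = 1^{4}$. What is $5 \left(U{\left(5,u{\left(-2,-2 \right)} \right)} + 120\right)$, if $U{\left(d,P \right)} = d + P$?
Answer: $630$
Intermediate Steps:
$u{\left(Z,s \right)} = 1$
$U{\left(d,P \right)} = P + d$
$5 \left(U{\left(5,u{\left(-2,-2 \right)} \right)} + 120\right) = 5 \left(\left(1 + 5\right) + 120\right) = 5 \left(6 + 120\right) = 5 \cdot 126 = 630$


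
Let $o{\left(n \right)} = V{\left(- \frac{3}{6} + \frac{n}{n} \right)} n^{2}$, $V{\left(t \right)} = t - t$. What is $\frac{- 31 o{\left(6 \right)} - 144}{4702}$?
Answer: $- \frac{72}{2351} \approx -0.030625$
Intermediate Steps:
$V{\left(t \right)} = 0$
$o{\left(n \right)} = 0$ ($o{\left(n \right)} = 0 n^{2} = 0$)
$\frac{- 31 o{\left(6 \right)} - 144}{4702} = \frac{\left(-31\right) 0 - 144}{4702} = \left(0 - 144\right) \frac{1}{4702} = \left(-144\right) \frac{1}{4702} = - \frac{72}{2351}$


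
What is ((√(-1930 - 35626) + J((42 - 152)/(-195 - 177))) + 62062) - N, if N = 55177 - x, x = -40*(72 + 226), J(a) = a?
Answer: -936455/186 + 2*I*√9389 ≈ -5034.7 + 193.79*I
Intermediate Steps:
x = -11920 (x = -40*298 = -11920)
N = 67097 (N = 55177 - 1*(-11920) = 55177 + 11920 = 67097)
((√(-1930 - 35626) + J((42 - 152)/(-195 - 177))) + 62062) - N = ((√(-1930 - 35626) + (42 - 152)/(-195 - 177)) + 62062) - 1*67097 = ((√(-37556) - 110/(-372)) + 62062) - 67097 = ((2*I*√9389 - 110*(-1/372)) + 62062) - 67097 = ((2*I*√9389 + 55/186) + 62062) - 67097 = ((55/186 + 2*I*√9389) + 62062) - 67097 = (11543587/186 + 2*I*√9389) - 67097 = -936455/186 + 2*I*√9389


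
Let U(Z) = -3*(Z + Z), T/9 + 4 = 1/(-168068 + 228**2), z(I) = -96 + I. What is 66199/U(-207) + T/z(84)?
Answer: 16234349263/288352656 ≈ 56.300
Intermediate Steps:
T = -4179033/116084 (T = -36 + 9/(-168068 + 228**2) = -36 + 9/(-168068 + 51984) = -36 + 9/(-116084) = -36 + 9*(-1/116084) = -36 - 9/116084 = -4179033/116084 ≈ -36.000)
U(Z) = -6*Z
66199/U(-207) + T/z(84) = 66199/((-6*(-207))) - 4179033/(116084*(-96 + 84)) = 66199/1242 - 4179033/116084/(-12) = 66199*(1/1242) - 4179033/116084*(-1/12) = 66199/1242 + 1393011/464336 = 16234349263/288352656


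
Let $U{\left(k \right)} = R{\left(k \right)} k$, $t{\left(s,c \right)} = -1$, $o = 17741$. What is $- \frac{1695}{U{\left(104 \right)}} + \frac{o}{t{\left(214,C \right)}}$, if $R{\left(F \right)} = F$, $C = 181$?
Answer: $- \frac{191888351}{10816} \approx -17741.0$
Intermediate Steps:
$U{\left(k \right)} = k^{2}$ ($U{\left(k \right)} = k k = k^{2}$)
$- \frac{1695}{U{\left(104 \right)}} + \frac{o}{t{\left(214,C \right)}} = - \frac{1695}{104^{2}} + \frac{17741}{-1} = - \frac{1695}{10816} + 17741 \left(-1\right) = \left(-1695\right) \frac{1}{10816} - 17741 = - \frac{1695}{10816} - 17741 = - \frac{191888351}{10816}$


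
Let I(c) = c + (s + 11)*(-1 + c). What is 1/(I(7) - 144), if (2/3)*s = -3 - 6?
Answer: -1/152 ≈ -0.0065789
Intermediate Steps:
s = -27/2 (s = 3*(-3 - 6)/2 = (3/2)*(-9) = -27/2 ≈ -13.500)
I(c) = 5/2 - 3*c/2 (I(c) = c + (-27/2 + 11)*(-1 + c) = c - 5*(-1 + c)/2 = c + (5/2 - 5*c/2) = 5/2 - 3*c/2)
1/(I(7) - 144) = 1/((5/2 - 3/2*7) - 144) = 1/((5/2 - 21/2) - 144) = 1/(-8 - 144) = 1/(-152) = -1/152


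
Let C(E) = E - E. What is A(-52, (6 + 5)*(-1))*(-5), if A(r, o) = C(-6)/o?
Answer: 0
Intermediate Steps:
C(E) = 0
A(r, o) = 0 (A(r, o) = 0/o = 0)
A(-52, (6 + 5)*(-1))*(-5) = 0*(-5) = 0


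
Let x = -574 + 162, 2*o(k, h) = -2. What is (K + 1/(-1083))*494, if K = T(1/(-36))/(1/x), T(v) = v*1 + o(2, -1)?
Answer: 35769968/171 ≈ 2.0918e+5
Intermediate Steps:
o(k, h) = -1 (o(k, h) = (1/2)*(-2) = -1)
T(v) = -1 + v (T(v) = v*1 - 1 = v - 1 = -1 + v)
x = -412
K = 3811/9 (K = (-1 + 1/(-36))/(1/(-412)) = (-1 - 1/36)/(-1/412) = -37/36*(-412) = 3811/9 ≈ 423.44)
(K + 1/(-1083))*494 = (3811/9 + 1/(-1083))*494 = (3811/9 - 1/1083)*494 = (1375768/3249)*494 = 35769968/171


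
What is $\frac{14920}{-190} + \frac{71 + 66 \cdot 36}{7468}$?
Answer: $- \frac{11095763}{141892} \approx -78.199$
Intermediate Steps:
$\frac{14920}{-190} + \frac{71 + 66 \cdot 36}{7468} = 14920 \left(- \frac{1}{190}\right) + \left(71 + 2376\right) \frac{1}{7468} = - \frac{1492}{19} + 2447 \cdot \frac{1}{7468} = - \frac{1492}{19} + \frac{2447}{7468} = - \frac{11095763}{141892}$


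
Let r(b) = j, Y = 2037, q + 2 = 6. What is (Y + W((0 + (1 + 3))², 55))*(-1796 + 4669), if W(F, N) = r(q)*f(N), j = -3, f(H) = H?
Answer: 5378256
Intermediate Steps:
q = 4 (q = -2 + 6 = 4)
r(b) = -3
W(F, N) = -3*N
(Y + W((0 + (1 + 3))², 55))*(-1796 + 4669) = (2037 - 3*55)*(-1796 + 4669) = (2037 - 165)*2873 = 1872*2873 = 5378256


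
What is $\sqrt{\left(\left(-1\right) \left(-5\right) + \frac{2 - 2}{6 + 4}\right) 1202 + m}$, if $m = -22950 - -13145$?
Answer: $i \sqrt{3795} \approx 61.604 i$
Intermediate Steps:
$m = -9805$ ($m = -22950 + 13145 = -9805$)
$\sqrt{\left(\left(-1\right) \left(-5\right) + \frac{2 - 2}{6 + 4}\right) 1202 + m} = \sqrt{\left(\left(-1\right) \left(-5\right) + \frac{2 - 2}{6 + 4}\right) 1202 - 9805} = \sqrt{\left(5 + \frac{0}{10}\right) 1202 - 9805} = \sqrt{\left(5 + 0 \cdot \frac{1}{10}\right) 1202 - 9805} = \sqrt{\left(5 + 0\right) 1202 - 9805} = \sqrt{5 \cdot 1202 - 9805} = \sqrt{6010 - 9805} = \sqrt{-3795} = i \sqrt{3795}$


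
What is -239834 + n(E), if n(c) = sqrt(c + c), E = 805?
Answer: -239834 + sqrt(1610) ≈ -2.3979e+5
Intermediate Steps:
n(c) = sqrt(2)*sqrt(c) (n(c) = sqrt(2*c) = sqrt(2)*sqrt(c))
-239834 + n(E) = -239834 + sqrt(2)*sqrt(805) = -239834 + sqrt(1610)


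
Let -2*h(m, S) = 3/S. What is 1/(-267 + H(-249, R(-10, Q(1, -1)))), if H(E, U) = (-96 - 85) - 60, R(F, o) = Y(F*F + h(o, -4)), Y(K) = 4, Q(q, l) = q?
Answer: -1/508 ≈ -0.0019685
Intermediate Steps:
h(m, S) = -3/(2*S)
R(F, o) = 4
H(E, U) = -241 (H(E, U) = -181 - 60 = -241)
1/(-267 + H(-249, R(-10, Q(1, -1)))) = 1/(-267 - 241) = 1/(-508) = -1/508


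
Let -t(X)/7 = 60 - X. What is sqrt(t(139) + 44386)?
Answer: sqrt(44939) ≈ 211.99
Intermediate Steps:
t(X) = -420 + 7*X (t(X) = -7*(60 - X) = -420 + 7*X)
sqrt(t(139) + 44386) = sqrt((-420 + 7*139) + 44386) = sqrt((-420 + 973) + 44386) = sqrt(553 + 44386) = sqrt(44939)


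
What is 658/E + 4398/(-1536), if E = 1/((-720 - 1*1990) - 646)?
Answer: -565312221/256 ≈ -2.2083e+6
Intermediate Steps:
E = -1/3356 (E = 1/((-720 - 1990) - 646) = 1/(-2710 - 646) = 1/(-3356) = -1/3356 ≈ -0.00029797)
658/E + 4398/(-1536) = 658/(-1/3356) + 4398/(-1536) = 658*(-3356) + 4398*(-1/1536) = -2208248 - 733/256 = -565312221/256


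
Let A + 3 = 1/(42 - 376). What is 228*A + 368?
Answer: -52886/167 ≈ -316.68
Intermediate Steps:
A = -1003/334 (A = -3 + 1/(42 - 376) = -3 + 1/(-334) = -3 - 1/334 = -1003/334 ≈ -3.0030)
228*A + 368 = 228*(-1003/334) + 368 = -114342/167 + 368 = -52886/167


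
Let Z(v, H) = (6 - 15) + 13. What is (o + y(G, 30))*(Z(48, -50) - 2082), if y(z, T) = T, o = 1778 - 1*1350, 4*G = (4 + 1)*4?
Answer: -951724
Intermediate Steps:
G = 5 (G = ((4 + 1)*4)/4 = (5*4)/4 = (¼)*20 = 5)
Z(v, H) = 4 (Z(v, H) = -9 + 13 = 4)
o = 428 (o = 1778 - 1350 = 428)
(o + y(G, 30))*(Z(48, -50) - 2082) = (428 + 30)*(4 - 2082) = 458*(-2078) = -951724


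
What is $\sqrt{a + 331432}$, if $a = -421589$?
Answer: $i \sqrt{90157} \approx 300.26 i$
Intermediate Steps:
$\sqrt{a + 331432} = \sqrt{-421589 + 331432} = \sqrt{-90157} = i \sqrt{90157}$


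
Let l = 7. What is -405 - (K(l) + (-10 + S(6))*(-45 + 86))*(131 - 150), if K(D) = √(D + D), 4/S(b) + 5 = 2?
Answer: -27701/3 + 19*√14 ≈ -9162.6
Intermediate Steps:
S(b) = -4/3 (S(b) = 4/(-5 + 2) = 4/(-3) = 4*(-⅓) = -4/3)
K(D) = √2*√D (K(D) = √(2*D) = √2*√D)
-405 - (K(l) + (-10 + S(6))*(-45 + 86))*(131 - 150) = -405 - (√2*√7 + (-10 - 4/3)*(-45 + 86))*(131 - 150) = -405 - (√14 - 34/3*41)*(-19) = -405 - (√14 - 1394/3)*(-19) = -405 - (-1394/3 + √14)*(-19) = -405 - (26486/3 - 19*√14) = -405 + (-26486/3 + 19*√14) = -27701/3 + 19*√14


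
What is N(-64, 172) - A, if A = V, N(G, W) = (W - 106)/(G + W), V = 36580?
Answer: -658429/18 ≈ -36579.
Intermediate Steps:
N(G, W) = (-106 + W)/(G + W)
A = 36580
N(-64, 172) - A = (-106 + 172)/(-64 + 172) - 1*36580 = 66/108 - 36580 = (1/108)*66 - 36580 = 11/18 - 36580 = -658429/18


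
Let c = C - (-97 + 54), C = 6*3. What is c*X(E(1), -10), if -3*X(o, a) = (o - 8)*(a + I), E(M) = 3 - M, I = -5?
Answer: -1830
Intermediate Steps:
C = 18
X(o, a) = -(-8 + o)*(-5 + a)/3 (X(o, a) = -(o - 8)*(a - 5)/3 = -(-8 + o)*(-5 + a)/3)
c = 61 (c = 18 - (-97 + 54) = 18 - 1*(-43) = 18 + 43 = 61)
c*X(E(1), -10) = 61*(-40/3 + 5*(3 - 1*1)/3 + (8/3)*(-10) - 1/3*(-10)*(3 - 1*1)) = 61*(-40/3 + 5*(3 - 1)/3 - 80/3 - 1/3*(-10)*(3 - 1)) = 61*(-40/3 + (5/3)*2 - 80/3 - 1/3*(-10)*2) = 61*(-40/3 + 10/3 - 80/3 + 20/3) = 61*(-30) = -1830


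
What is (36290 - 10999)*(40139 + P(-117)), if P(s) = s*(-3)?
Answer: 1024032590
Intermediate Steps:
P(s) = -3*s
(36290 - 10999)*(40139 + P(-117)) = (36290 - 10999)*(40139 - 3*(-117)) = 25291*(40139 + 351) = 25291*40490 = 1024032590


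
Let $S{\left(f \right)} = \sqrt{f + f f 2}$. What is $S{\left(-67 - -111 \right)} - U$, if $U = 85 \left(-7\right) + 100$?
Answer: $495 + 2 \sqrt{979} \approx 557.58$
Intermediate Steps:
$S{\left(f \right)} = \sqrt{f + 2 f^{2}}$ ($S{\left(f \right)} = \sqrt{f + f^{2} \cdot 2} = \sqrt{f + 2 f^{2}}$)
$U = -495$ ($U = -595 + 100 = -495$)
$S{\left(-67 - -111 \right)} - U = \sqrt{\left(-67 - -111\right) \left(1 + 2 \left(-67 - -111\right)\right)} - -495 = \sqrt{\left(-67 + 111\right) \left(1 + 2 \left(-67 + 111\right)\right)} + 495 = \sqrt{44 \left(1 + 2 \cdot 44\right)} + 495 = \sqrt{44 \left(1 + 88\right)} + 495 = \sqrt{44 \cdot 89} + 495 = \sqrt{3916} + 495 = 2 \sqrt{979} + 495 = 495 + 2 \sqrt{979}$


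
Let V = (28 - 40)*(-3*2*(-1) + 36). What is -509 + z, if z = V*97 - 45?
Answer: -49442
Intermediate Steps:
V = -504 (V = -12*(-6*(-1) + 36) = -12*(6 + 36) = -12*42 = -504)
z = -48933 (z = -504*97 - 45 = -48888 - 45 = -48933)
-509 + z = -509 - 48933 = -49442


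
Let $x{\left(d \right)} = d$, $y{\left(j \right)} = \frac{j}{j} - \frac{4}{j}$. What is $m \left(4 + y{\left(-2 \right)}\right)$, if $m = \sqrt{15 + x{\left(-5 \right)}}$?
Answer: $7 \sqrt{10} \approx 22.136$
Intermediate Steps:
$y{\left(j \right)} = 1 - \frac{4}{j}$
$m = \sqrt{10}$ ($m = \sqrt{15 - 5} = \sqrt{10} \approx 3.1623$)
$m \left(4 + y{\left(-2 \right)}\right) = \sqrt{10} \left(4 + \frac{-4 - 2}{-2}\right) = \sqrt{10} \left(4 - -3\right) = \sqrt{10} \left(4 + 3\right) = \sqrt{10} \cdot 7 = 7 \sqrt{10}$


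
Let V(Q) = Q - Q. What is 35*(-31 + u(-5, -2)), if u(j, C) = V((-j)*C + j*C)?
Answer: -1085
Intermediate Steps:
V(Q) = 0
u(j, C) = 0
35*(-31 + u(-5, -2)) = 35*(-31 + 0) = 35*(-31) = -1085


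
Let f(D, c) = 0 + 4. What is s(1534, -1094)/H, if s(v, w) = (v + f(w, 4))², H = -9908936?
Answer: -591361/2477234 ≈ -0.23872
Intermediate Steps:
f(D, c) = 4
s(v, w) = (4 + v)² (s(v, w) = (v + 4)² = (4 + v)²)
s(1534, -1094)/H = (4 + 1534)²/(-9908936) = 1538²*(-1/9908936) = 2365444*(-1/9908936) = -591361/2477234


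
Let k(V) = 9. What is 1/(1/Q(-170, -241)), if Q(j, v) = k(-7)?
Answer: 9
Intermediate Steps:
Q(j, v) = 9
1/(1/Q(-170, -241)) = 1/(1/9) = 9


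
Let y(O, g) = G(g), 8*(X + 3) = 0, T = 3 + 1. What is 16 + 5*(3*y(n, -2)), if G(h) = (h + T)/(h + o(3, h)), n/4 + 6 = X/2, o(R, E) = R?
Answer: 46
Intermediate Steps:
T = 4
X = -3 (X = -3 + (⅛)*0 = -3 + 0 = -3)
n = -30 (n = -24 + 4*(-3/2) = -24 - 6 = -30)
G(h) = (4 + h)/(3 + h) (G(h) = (h + 4)/(h + 3) = (4 + h)/(3 + h))
y(O, g) = (4 + g)/(3 + g)
16 + 5*(3*y(n, -2)) = 16 + 5*(3*((4 - 2)/(3 - 2))) = 16 + 5*(3*(2/1)) = 16 + 5*(3*(1*2)) = 16 + 5*(3*2) = 16 + 5*6 = 16 + 30 = 46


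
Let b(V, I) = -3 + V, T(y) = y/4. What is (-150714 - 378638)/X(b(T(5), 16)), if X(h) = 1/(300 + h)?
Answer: -157879234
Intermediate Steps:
T(y) = y/4 (T(y) = y*(1/4) = y/4)
(-150714 - 378638)/X(b(T(5), 16)) = (-150714 - 378638)/(1/(300 + (-3 + (1/4)*5))) = -529352/(1/(300 + (-3 + 5/4))) = -529352/(1/(300 - 7/4)) = -529352/(1/(1193/4)) = -529352/4/1193 = -529352*1193/4 = -157879234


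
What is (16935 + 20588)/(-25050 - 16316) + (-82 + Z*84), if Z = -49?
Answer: -173691991/41366 ≈ -4198.9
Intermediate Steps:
(16935 + 20588)/(-25050 - 16316) + (-82 + Z*84) = (16935 + 20588)/(-25050 - 16316) + (-82 - 49*84) = 37523/(-41366) + (-82 - 4116) = 37523*(-1/41366) - 4198 = -37523/41366 - 4198 = -173691991/41366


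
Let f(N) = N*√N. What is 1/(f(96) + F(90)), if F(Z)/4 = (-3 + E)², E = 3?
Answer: √6/2304 ≈ 0.0010631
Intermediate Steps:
f(N) = N^(3/2)
F(Z) = 0 (F(Z) = 4*(-3 + 3)² = 4*0² = 4*0 = 0)
1/(f(96) + F(90)) = 1/(96^(3/2) + 0) = 1/(384*√6 + 0) = 1/(384*√6) = √6/2304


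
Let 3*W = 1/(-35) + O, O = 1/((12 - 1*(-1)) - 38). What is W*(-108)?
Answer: 432/175 ≈ 2.4686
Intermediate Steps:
O = -1/25 (O = 1/((12 + 1) - 38) = 1/(13 - 38) = 1/(-25) = -1/25 ≈ -0.040000)
W = -4/175 (W = (1/(-35) - 1/25)/3 = (1*(-1/35) - 1/25)/3 = (-1/35 - 1/25)/3 = (⅓)*(-12/175) = -4/175 ≈ -0.022857)
W*(-108) = -4/175*(-108) = 432/175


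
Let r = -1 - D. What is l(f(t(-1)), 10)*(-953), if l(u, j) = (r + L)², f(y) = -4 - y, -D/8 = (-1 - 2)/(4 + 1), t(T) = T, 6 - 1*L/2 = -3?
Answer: -3546113/25 ≈ -1.4184e+5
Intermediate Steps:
L = 18 (L = 12 - 2*(-3) = 12 + 6 = 18)
D = 24/5 (D = -8*(-1 - 2)/(4 + 1) = -(-24)/5 = -8*(-⅗) = 24/5 ≈ 4.8000)
r = -29/5 (r = -1 - 1*24/5 = -1 - 24/5 = -29/5 ≈ -5.8000)
l(u, j) = 3721/25 (l(u, j) = (-29/5 + 18)² = (61/5)² = 3721/25)
l(f(t(-1)), 10)*(-953) = (3721/25)*(-953) = -3546113/25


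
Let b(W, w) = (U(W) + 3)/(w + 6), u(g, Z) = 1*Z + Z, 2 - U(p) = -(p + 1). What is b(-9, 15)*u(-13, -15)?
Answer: 30/7 ≈ 4.2857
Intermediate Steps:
U(p) = 3 + p (U(p) = 2 - (-1)*(p + 1) = 2 - (-1)*(1 + p) = 2 - (-1 - p) = 2 + (1 + p) = 3 + p)
u(g, Z) = 2*Z (u(g, Z) = Z + Z = 2*Z)
b(W, w) = (6 + W)/(6 + w) (b(W, w) = ((3 + W) + 3)/(w + 6) = (6 + W)/(6 + w))
b(-9, 15)*u(-13, -15) = ((6 - 9)/(6 + 15))*(2*(-15)) = (-3/21)*(-30) = ((1/21)*(-3))*(-30) = -1/7*(-30) = 30/7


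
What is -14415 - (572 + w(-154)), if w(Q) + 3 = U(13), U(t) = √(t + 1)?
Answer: -14984 - √14 ≈ -14988.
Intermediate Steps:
U(t) = √(1 + t)
w(Q) = -3 + √14 (w(Q) = -3 + √(1 + 13) = -3 + √14)
-14415 - (572 + w(-154)) = -14415 - (572 + (-3 + √14)) = -14415 - (569 + √14) = -14415 + (-569 - √14) = -14984 - √14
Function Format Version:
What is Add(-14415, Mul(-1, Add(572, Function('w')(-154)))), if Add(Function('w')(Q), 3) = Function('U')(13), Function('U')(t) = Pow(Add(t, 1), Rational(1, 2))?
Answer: Add(-14984, Mul(-1, Pow(14, Rational(1, 2)))) ≈ -14988.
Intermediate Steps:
Function('U')(t) = Pow(Add(1, t), Rational(1, 2))
Function('w')(Q) = Add(-3, Pow(14, Rational(1, 2))) (Function('w')(Q) = Add(-3, Pow(Add(1, 13), Rational(1, 2))) = Add(-3, Pow(14, Rational(1, 2))))
Add(-14415, Mul(-1, Add(572, Function('w')(-154)))) = Add(-14415, Mul(-1, Add(572, Add(-3, Pow(14, Rational(1, 2)))))) = Add(-14415, Mul(-1, Add(569, Pow(14, Rational(1, 2))))) = Add(-14415, Add(-569, Mul(-1, Pow(14, Rational(1, 2))))) = Add(-14984, Mul(-1, Pow(14, Rational(1, 2))))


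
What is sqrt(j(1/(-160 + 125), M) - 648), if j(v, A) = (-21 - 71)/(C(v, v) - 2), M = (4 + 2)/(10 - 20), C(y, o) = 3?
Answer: 2*I*sqrt(185) ≈ 27.203*I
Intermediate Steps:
M = -3/5 (M = 6/(-10) = 6*(-1/10) = -3/5 ≈ -0.60000)
j(v, A) = -92 (j(v, A) = (-21 - 71)/(3 - 2) = -92/1 = -92*1 = -92)
sqrt(j(1/(-160 + 125), M) - 648) = sqrt(-92 - 648) = sqrt(-740) = 2*I*sqrt(185)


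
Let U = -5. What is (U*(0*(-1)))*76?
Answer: 0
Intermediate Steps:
(U*(0*(-1)))*76 = -0*(-1)*76 = -5*0*76 = 0*76 = 0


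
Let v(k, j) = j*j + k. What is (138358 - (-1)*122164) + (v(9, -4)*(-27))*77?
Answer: 208547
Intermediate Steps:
v(k, j) = k + j² (v(k, j) = j² + k = k + j²)
(138358 - (-1)*122164) + (v(9, -4)*(-27))*77 = (138358 - (-1)*122164) + ((9 + (-4)²)*(-27))*77 = (138358 - 1*(-122164)) + ((9 + 16)*(-27))*77 = (138358 + 122164) + (25*(-27))*77 = 260522 - 675*77 = 260522 - 51975 = 208547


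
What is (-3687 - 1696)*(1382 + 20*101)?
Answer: -18312966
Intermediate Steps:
(-3687 - 1696)*(1382 + 20*101) = -5383*(1382 + 2020) = -5383*3402 = -18312966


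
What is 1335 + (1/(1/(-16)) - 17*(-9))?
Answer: 1472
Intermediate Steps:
1335 + (1/(1/(-16)) - 17*(-9)) = 1335 + (1/(-1/16) + 153) = 1335 + (-16 + 153) = 1335 + 137 = 1472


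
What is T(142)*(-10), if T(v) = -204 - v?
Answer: 3460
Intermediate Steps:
T(142)*(-10) = (-204 - 1*142)*(-10) = (-204 - 142)*(-10) = -346*(-10) = 3460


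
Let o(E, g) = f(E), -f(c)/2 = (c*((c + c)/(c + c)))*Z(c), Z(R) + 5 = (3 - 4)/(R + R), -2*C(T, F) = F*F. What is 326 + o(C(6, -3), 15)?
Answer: 282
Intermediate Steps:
C(T, F) = -F**2/2 (C(T, F) = -F*F/2 = -F**2/2)
Z(R) = -5 - 1/(2*R) (Z(R) = -5 + (3 - 4)/(R + R) = -5 - 1/(2*R))
f(c) = -2*c*(-5 - 1/(2*c)) (f(c) = -2*c*((c + c)/(c + c))*(-5 - 1/(2*c)) = -2*c*((2*c)/((2*c)))*(-5 - 1/(2*c)) = -2*c*((2*c)*(1/(2*c)))*(-5 - 1/(2*c)) = -2*c*1*(-5 - 1/(2*c)) = -2*c*(-5 - 1/(2*c)))
o(E, g) = 1 + 10*E
326 + o(C(6, -3), 15) = 326 + (1 + 10*(-1/2*(-3)**2)) = 326 + (1 + 10*(-1/2*9)) = 326 + (1 + 10*(-9/2)) = 326 + (1 - 45) = 326 - 44 = 282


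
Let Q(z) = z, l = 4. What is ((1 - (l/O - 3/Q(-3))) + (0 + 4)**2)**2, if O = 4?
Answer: 225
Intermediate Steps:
((1 - (l/O - 3/Q(-3))) + (0 + 4)**2)**2 = ((1 - (4/4 - 3/(-3))) + (0 + 4)**2)**2 = ((1 - (4*(1/4) - 3*(-1/3))) + 4**2)**2 = ((1 - (1 + 1)) + 16)**2 = ((1 - 1*2) + 16)**2 = ((1 - 2) + 16)**2 = (-1 + 16)**2 = 15**2 = 225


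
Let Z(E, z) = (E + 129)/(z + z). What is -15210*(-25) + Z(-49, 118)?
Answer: 22434770/59 ≈ 3.8025e+5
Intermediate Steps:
Z(E, z) = (129 + E)/(2*z) (Z(E, z) = (129 + E)/((2*z)) = (129 + E)*(1/(2*z)) = (129 + E)/(2*z))
-15210*(-25) + Z(-49, 118) = -15210*(-25) + (1/2)*(129 - 49)/118 = 380250 + (1/2)*(1/118)*80 = 380250 + 20/59 = 22434770/59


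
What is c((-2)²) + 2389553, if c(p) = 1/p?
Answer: 9558213/4 ≈ 2.3896e+6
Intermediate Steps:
c((-2)²) + 2389553 = 1/((-2)²) + 2389553 = 1/4 + 2389553 = ¼ + 2389553 = 9558213/4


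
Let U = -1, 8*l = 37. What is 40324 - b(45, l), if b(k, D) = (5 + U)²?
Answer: 40308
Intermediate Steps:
l = 37/8 (l = (⅛)*37 = 37/8 ≈ 4.6250)
b(k, D) = 16 (b(k, D) = (5 - 1)² = 4² = 16)
40324 - b(45, l) = 40324 - 1*16 = 40324 - 16 = 40308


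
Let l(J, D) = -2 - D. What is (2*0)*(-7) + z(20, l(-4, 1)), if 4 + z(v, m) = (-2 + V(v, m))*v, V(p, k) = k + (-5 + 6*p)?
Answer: 2196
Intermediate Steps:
V(p, k) = -5 + k + 6*p
z(v, m) = -4 + v*(-7 + m + 6*v) (z(v, m) = -4 + (-2 + (-5 + m + 6*v))*v = -4 + (-7 + m + 6*v)*v = -4 + v*(-7 + m + 6*v))
(2*0)*(-7) + z(20, l(-4, 1)) = (2*0)*(-7) + (-4 - 2*20 + 20*(-5 + (-2 - 1*1) + 6*20)) = 0*(-7) + (-4 - 40 + 20*(-5 + (-2 - 1) + 120)) = 0 + (-4 - 40 + 20*(-5 - 3 + 120)) = 0 + (-4 - 40 + 20*112) = 0 + (-4 - 40 + 2240) = 0 + 2196 = 2196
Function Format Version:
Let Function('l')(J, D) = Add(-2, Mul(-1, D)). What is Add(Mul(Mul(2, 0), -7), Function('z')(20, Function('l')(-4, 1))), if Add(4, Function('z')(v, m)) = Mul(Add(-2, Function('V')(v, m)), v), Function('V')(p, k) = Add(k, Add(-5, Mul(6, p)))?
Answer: 2196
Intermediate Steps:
Function('V')(p, k) = Add(-5, k, Mul(6, p))
Function('z')(v, m) = Add(-4, Mul(v, Add(-7, m, Mul(6, v)))) (Function('z')(v, m) = Add(-4, Mul(Add(-2, Add(-5, m, Mul(6, v))), v)) = Add(-4, Mul(Add(-7, m, Mul(6, v)), v)) = Add(-4, Mul(v, Add(-7, m, Mul(6, v)))))
Add(Mul(Mul(2, 0), -7), Function('z')(20, Function('l')(-4, 1))) = Add(Mul(Mul(2, 0), -7), Add(-4, Mul(-2, 20), Mul(20, Add(-5, Add(-2, Mul(-1, 1)), Mul(6, 20))))) = Add(Mul(0, -7), Add(-4, -40, Mul(20, Add(-5, Add(-2, -1), 120)))) = Add(0, Add(-4, -40, Mul(20, Add(-5, -3, 120)))) = Add(0, Add(-4, -40, Mul(20, 112))) = Add(0, Add(-4, -40, 2240)) = Add(0, 2196) = 2196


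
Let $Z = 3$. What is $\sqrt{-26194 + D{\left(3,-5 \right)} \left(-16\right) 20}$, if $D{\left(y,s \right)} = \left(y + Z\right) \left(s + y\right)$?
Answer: $i \sqrt{22354} \approx 149.51 i$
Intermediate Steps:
$D{\left(y,s \right)} = \left(3 + y\right) \left(s + y\right)$ ($D{\left(y,s \right)} = \left(y + 3\right) \left(s + y\right) = \left(3 + y\right) \left(s + y\right)$)
$\sqrt{-26194 + D{\left(3,-5 \right)} \left(-16\right) 20} = \sqrt{-26194 + \left(3^{2} + 3 \left(-5\right) + 3 \cdot 3 - 15\right) \left(-16\right) 20} = \sqrt{-26194 + \left(9 - 15 + 9 - 15\right) \left(-16\right) 20} = \sqrt{-26194 + \left(-12\right) \left(-16\right) 20} = \sqrt{-26194 + 192 \cdot 20} = \sqrt{-26194 + 3840} = \sqrt{-22354} = i \sqrt{22354}$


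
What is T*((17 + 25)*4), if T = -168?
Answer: -28224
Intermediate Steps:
T*((17 + 25)*4) = -168*(17 + 25)*4 = -7056*4 = -168*168 = -28224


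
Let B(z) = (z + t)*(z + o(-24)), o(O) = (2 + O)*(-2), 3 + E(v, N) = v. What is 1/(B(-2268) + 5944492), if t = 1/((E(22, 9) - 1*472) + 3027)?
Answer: 1287/14142229276 ≈ 9.1004e-8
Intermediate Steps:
E(v, N) = -3 + v
o(O) = -4 - 2*O
t = 1/2574 (t = 1/(((-3 + 22) - 1*472) + 3027) = 1/((19 - 472) + 3027) = 1/(-453 + 3027) = 1/2574 ≈ 0.00038850)
B(z) = (44 + z)*(1/2574 + z) (B(z) = (z + 1/2574)*(z + (-4 - 2*(-24))) = (1/2574 + z)*(z + (-4 + 48)) = (1/2574 + z)*(z + 44) = (1/2574 + z)*(44 + z) = (44 + z)*(1/2574 + z))
1/(B(-2268) + 5944492) = 1/((2/117 + (-2268)² + (113257/2574)*(-2268)) + 5944492) = 1/((2/117 + 5143824 - 14270382/143) + 5944492) = 1/(6491668072/1287 + 5944492) = 1/(14142229276/1287) = 1287/14142229276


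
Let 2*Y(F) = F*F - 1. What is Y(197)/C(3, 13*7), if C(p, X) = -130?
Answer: -9702/65 ≈ -149.26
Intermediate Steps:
Y(F) = -1/2 + F**2/2 (Y(F) = (F*F - 1)/2 = (F**2 - 1)/2 = (-1 + F**2)/2 = -1/2 + F**2/2)
Y(197)/C(3, 13*7) = (-1/2 + (1/2)*197**2)/(-130) = (-1/2 + (1/2)*38809)*(-1/130) = (-1/2 + 38809/2)*(-1/130) = 19404*(-1/130) = -9702/65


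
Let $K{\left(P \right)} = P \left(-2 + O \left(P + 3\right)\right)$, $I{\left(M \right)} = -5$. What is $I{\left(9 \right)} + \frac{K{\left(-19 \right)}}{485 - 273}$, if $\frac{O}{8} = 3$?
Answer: $\frac{3137}{106} \approx 29.594$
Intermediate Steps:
$O = 24$ ($O = 8 \cdot 3 = 24$)
$K{\left(P \right)} = P \left(70 + 24 P\right)$ ($K{\left(P \right)} = P \left(-2 + 24 \left(P + 3\right)\right) = P \left(-2 + 24 \left(3 + P\right)\right) = P \left(-2 + \left(72 + 24 P\right)\right) = P \left(70 + 24 P\right)$)
$I{\left(9 \right)} + \frac{K{\left(-19 \right)}}{485 - 273} = -5 + \frac{2 \left(-19\right) \left(35 + 12 \left(-19\right)\right)}{485 - 273} = -5 + \frac{2 \left(-19\right) \left(35 - 228\right)}{212} = -5 + \frac{2 \left(-19\right) \left(-193\right)}{212} = -5 + \frac{1}{212} \cdot 7334 = -5 + \frac{3667}{106} = \frac{3137}{106}$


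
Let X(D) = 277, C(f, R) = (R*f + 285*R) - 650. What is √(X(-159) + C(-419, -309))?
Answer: √41033 ≈ 202.57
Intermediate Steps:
C(f, R) = -650 + 285*R + R*f (C(f, R) = (285*R + R*f) - 650 = -650 + 285*R + R*f)
√(X(-159) + C(-419, -309)) = √(277 + (-650 + 285*(-309) - 309*(-419))) = √(277 + (-650 - 88065 + 129471)) = √(277 + 40756) = √41033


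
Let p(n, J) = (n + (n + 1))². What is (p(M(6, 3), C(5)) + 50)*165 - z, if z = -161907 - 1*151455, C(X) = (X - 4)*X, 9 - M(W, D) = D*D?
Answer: 321777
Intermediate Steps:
M(W, D) = 9 - D² (M(W, D) = 9 - D*D = 9 - D²)
C(X) = X*(-4 + X) (C(X) = (-4 + X)*X = X*(-4 + X))
p(n, J) = (1 + 2*n)² (p(n, J) = (n + (1 + n))² = (1 + 2*n)²)
z = -313362 (z = -161907 - 151455 = -313362)
(p(M(6, 3), C(5)) + 50)*165 - z = ((1 + 2*(9 - 1*3²))² + 50)*165 - 1*(-313362) = ((1 + 2*(9 - 1*9))² + 50)*165 + 313362 = ((1 + 2*(9 - 9))² + 50)*165 + 313362 = ((1 + 2*0)² + 50)*165 + 313362 = ((1 + 0)² + 50)*165 + 313362 = (1² + 50)*165 + 313362 = (1 + 50)*165 + 313362 = 51*165 + 313362 = 8415 + 313362 = 321777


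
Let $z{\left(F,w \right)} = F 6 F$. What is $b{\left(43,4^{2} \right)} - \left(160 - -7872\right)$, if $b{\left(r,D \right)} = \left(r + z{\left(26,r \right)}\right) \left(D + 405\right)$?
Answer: $1717647$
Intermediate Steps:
$z{\left(F,w \right)} = 6 F^{2}$ ($z{\left(F,w \right)} = 6 F F = 6 F^{2}$)
$b{\left(r,D \right)} = \left(405 + D\right) \left(4056 + r\right)$ ($b{\left(r,D \right)} = \left(r + 6 \cdot 26^{2}\right) \left(D + 405\right) = \left(r + 6 \cdot 676\right) \left(405 + D\right) = \left(r + 4056\right) \left(405 + D\right) = \left(4056 + r\right) \left(405 + D\right) = \left(405 + D\right) \left(4056 + r\right)$)
$b{\left(43,4^{2} \right)} - \left(160 - -7872\right) = \left(1642680 + 405 \cdot 43 + 4056 \cdot 4^{2} + 4^{2} \cdot 43\right) - \left(160 - -7872\right) = \left(1642680 + 17415 + 4056 \cdot 16 + 16 \cdot 43\right) - \left(160 + 7872\right) = \left(1642680 + 17415 + 64896 + 688\right) - 8032 = 1725679 - 8032 = 1717647$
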